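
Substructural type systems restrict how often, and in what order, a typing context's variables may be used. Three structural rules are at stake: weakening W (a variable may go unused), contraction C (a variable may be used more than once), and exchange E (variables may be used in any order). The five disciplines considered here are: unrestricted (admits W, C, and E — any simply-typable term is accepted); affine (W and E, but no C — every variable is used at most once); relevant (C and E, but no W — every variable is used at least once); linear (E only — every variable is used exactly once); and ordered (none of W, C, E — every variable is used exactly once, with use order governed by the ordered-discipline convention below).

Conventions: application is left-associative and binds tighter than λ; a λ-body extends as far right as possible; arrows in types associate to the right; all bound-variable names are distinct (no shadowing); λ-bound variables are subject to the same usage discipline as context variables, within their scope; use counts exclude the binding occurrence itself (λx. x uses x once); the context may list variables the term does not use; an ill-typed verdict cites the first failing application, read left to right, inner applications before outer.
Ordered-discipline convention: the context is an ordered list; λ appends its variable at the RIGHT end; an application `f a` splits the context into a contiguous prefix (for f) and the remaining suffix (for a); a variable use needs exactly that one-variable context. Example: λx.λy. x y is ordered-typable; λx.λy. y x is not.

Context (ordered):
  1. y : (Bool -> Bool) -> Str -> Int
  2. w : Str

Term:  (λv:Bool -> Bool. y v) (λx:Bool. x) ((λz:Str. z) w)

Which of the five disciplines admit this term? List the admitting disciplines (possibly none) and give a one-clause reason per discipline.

accepted by: ordered, linear, affine, relevant, unrestricted
use counts: y ×1; w ×1; v (bound) ×1; x (bound) ×1; z (bound) ×1
use order (left to right): y, v, x, z, w
typing: the term checks, with type Int
ordered ✓ (y, w, v, x, z: once each, no exchange needed)
linear ✓ (exactly-once usage across y, w, v, x, z)
affine ✓ (none of y, w, v, x, z used more than once)
relevant ✓ (at least one use each (y, w, v, x, z))
unrestricted ✓ (typability at Int is all that's needed)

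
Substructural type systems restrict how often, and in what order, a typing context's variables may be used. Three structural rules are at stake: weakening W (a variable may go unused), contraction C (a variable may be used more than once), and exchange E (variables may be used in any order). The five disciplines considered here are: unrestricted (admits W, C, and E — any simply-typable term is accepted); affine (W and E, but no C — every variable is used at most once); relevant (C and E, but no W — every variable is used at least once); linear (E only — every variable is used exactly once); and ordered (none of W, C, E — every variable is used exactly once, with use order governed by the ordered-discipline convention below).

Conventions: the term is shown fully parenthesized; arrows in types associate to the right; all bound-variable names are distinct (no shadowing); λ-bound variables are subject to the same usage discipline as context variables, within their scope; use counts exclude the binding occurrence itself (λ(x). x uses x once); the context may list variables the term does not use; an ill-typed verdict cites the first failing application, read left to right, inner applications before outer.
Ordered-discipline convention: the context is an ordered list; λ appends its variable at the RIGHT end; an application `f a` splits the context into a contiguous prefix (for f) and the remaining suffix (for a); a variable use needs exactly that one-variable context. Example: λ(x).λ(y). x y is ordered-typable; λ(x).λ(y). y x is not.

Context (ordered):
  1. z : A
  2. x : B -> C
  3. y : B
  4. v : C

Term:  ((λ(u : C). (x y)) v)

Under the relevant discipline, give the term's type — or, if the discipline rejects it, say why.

not well-typed under relevant — needs weakening: z, u unused
use counts: z=0; x=1; y=1; v=1; u [bound]=0
uses in reading order: x, y, v
typing: well-typed at C
summary: ordered ✗ | linear ✗ | affine ✓ | relevant ✗ | unrestricted ✓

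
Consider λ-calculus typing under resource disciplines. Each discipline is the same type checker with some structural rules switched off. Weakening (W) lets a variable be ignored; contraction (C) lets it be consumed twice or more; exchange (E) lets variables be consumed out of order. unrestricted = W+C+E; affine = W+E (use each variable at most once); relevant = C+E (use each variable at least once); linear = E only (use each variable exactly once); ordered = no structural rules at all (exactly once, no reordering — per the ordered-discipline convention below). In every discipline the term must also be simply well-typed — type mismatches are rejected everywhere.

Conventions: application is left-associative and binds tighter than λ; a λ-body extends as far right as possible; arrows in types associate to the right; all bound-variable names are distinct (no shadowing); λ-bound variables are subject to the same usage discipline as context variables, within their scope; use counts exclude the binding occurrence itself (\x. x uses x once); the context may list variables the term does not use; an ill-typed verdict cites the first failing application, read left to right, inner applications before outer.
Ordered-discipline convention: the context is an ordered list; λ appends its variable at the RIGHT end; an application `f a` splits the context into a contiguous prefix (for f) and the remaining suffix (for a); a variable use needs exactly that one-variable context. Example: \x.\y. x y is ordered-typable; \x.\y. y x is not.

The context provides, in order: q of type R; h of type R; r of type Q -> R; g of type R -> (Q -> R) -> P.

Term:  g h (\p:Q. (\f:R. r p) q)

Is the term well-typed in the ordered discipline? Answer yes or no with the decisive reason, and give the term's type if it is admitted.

no — unused: f — weakening required
usage: q ×1; h ×1; r ×1; g ×1; p (λ-bound) ×1; f (λ-bound) ×0
left-to-right use order: g, h, r, p, q
typing: well-typed at P
across the five disciplines: ordered ✗; linear ✗; affine ✓; relevant ✗; unrestricted ✓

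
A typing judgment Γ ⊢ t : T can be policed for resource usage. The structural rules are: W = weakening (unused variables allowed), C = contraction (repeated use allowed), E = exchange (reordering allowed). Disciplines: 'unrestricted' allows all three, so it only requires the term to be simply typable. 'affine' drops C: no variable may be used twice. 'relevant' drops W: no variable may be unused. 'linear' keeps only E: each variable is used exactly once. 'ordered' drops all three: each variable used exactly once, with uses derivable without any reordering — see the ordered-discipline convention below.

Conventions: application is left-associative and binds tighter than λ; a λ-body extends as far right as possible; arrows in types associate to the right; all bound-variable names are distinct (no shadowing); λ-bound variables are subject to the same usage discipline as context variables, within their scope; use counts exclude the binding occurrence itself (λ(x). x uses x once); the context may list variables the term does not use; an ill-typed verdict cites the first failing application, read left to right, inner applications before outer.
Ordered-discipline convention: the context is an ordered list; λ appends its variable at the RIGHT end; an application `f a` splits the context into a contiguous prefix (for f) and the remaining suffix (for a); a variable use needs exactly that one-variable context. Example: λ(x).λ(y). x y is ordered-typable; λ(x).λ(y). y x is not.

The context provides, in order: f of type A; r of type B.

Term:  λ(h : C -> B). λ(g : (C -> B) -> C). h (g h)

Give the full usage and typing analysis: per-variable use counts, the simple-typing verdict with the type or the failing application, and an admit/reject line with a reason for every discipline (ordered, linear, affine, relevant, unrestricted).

usage: f ×0, r ×0, h [bound] ×2, g [bound] ×1
use order (left to right): h, g, h
typing: the term checks, with type (C -> B) -> ((C -> B) -> C) -> B
ordered: ✗ — uses contraction: h ×2; f, r left unused
linear: ✗ — uses contraction: h ×2; f, r left unused
affine: ✗ — uses contraction: h ×2
relevant: ✗ — f, r left unused
unrestricted: ✓ — type-checks ((C -> B) -> ((C -> B) -> C) -> B) and nothing is barred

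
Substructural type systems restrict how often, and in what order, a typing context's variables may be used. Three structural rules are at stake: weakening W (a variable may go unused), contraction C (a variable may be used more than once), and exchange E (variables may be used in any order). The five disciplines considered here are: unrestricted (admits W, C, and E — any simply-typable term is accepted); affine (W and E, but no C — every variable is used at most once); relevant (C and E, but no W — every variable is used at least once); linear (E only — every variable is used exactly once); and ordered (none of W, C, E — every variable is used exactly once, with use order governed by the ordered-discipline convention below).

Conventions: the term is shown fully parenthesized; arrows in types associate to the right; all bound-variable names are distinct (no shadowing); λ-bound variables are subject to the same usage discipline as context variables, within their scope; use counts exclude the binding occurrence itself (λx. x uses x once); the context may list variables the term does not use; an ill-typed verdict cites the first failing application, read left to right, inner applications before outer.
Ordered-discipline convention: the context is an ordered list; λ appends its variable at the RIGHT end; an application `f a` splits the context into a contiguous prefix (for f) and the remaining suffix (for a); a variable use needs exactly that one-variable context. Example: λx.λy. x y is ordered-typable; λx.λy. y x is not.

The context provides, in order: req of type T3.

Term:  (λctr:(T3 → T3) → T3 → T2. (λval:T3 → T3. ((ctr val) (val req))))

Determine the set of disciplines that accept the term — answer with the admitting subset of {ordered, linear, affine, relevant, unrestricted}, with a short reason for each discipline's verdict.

admitting disciplines: relevant, unrestricted
usage: req ×1; ctr (λ-bound) ×1; val (λ-bound) ×2
use order (left to right): ctr, val, val, req
typing: well-typed at ((T3 → T3) → T3 → T2) → (T3 → T3) → T2
ordered: ✗, needs contraction — val ×2
linear: ✗, needs contraction — val ×2
affine: ✗, needs contraction — val ×2
relevant: ✓, none of req, ctr, val goes unused
unrestricted: ✓, type-checks (((T3 → T3) → T3 → T2) → (T3 → T3) → T2) and nothing is barred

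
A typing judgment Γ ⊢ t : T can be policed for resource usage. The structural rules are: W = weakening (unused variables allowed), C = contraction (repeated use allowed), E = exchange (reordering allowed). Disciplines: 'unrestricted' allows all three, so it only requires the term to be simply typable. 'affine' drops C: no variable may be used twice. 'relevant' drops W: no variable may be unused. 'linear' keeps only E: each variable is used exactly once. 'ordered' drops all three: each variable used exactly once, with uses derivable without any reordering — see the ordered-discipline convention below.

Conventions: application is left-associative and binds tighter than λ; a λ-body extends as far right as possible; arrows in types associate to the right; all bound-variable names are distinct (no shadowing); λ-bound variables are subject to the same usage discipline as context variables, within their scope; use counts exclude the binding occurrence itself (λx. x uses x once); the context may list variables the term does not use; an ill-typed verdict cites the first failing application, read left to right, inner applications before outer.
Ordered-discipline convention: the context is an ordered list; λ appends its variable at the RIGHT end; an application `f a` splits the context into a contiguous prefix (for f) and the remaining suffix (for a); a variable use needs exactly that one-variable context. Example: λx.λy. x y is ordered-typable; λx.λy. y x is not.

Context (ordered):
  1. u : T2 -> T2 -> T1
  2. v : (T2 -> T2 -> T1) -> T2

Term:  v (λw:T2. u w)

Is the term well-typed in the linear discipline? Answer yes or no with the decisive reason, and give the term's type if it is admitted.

yes — exactly-once usage across u, v, w; term : T2
usage: u: 1×, v: 1×, w (bound): 1×
use order (left to right): v, u, w
typing: well-typed at T2
all disciplines: ordered ✗; linear ✓; affine ✓; relevant ✓; unrestricted ✓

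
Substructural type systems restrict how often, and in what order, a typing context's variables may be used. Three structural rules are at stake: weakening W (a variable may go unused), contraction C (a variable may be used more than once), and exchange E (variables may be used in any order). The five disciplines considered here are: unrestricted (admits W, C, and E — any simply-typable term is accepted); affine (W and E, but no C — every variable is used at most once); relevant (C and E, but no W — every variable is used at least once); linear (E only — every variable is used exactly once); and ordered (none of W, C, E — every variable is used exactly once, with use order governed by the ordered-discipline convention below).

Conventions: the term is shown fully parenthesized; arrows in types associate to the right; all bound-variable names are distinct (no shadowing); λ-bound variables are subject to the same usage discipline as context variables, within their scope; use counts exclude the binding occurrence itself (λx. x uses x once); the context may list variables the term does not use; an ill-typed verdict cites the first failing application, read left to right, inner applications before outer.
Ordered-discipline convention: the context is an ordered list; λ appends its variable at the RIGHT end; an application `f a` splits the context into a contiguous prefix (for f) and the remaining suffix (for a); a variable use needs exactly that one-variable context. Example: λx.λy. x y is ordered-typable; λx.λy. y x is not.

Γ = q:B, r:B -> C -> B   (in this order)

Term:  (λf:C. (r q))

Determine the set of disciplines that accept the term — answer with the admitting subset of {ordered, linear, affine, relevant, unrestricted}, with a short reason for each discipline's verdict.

accepted by: affine, unrestricted
usage: q: 1×; r: 1×; f (bound): 0×
order of uses: r, q
typing: well-typed — term : C -> C -> B
ordered: ✗ — f never used (weakening)
linear: ✗ — f never used (weakening)
affine: ✓ — none of q, r, f used more than once
relevant: ✗ — f never used (weakening)
unrestricted: ✓ — well-typed at C -> C -> B; no restrictions here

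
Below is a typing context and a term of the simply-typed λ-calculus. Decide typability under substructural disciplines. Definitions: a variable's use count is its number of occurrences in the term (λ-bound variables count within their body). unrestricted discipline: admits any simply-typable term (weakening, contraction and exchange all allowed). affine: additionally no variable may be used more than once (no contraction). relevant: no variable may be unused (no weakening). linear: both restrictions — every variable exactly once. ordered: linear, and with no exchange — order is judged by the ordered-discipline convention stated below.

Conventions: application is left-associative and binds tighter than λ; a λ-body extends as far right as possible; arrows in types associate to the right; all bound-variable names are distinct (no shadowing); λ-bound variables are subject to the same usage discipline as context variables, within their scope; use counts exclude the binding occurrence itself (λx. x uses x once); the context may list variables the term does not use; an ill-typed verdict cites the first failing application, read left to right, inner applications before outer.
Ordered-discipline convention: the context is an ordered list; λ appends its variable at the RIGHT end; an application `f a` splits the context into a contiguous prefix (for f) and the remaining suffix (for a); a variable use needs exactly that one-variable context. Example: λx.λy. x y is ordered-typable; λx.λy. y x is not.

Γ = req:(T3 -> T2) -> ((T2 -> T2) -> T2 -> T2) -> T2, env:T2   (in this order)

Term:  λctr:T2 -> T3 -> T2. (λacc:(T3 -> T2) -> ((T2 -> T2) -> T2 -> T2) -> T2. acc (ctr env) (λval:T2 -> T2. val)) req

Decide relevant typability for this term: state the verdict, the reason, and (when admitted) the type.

yes — req, env, ctr, acc, val: all used, weakening unneeded; term : (T2 -> T3 -> T2) -> T2
use counts: req=1, env=1, ctr [bound]=1, acc [bound]=1, val [bound]=1
order of uses: acc, ctr, env, val, req
typing: the term checks, with type (T2 -> T3 -> T2) -> T2
across the five disciplines: ordered ✗; linear ✓; affine ✓; relevant ✓; unrestricted ✓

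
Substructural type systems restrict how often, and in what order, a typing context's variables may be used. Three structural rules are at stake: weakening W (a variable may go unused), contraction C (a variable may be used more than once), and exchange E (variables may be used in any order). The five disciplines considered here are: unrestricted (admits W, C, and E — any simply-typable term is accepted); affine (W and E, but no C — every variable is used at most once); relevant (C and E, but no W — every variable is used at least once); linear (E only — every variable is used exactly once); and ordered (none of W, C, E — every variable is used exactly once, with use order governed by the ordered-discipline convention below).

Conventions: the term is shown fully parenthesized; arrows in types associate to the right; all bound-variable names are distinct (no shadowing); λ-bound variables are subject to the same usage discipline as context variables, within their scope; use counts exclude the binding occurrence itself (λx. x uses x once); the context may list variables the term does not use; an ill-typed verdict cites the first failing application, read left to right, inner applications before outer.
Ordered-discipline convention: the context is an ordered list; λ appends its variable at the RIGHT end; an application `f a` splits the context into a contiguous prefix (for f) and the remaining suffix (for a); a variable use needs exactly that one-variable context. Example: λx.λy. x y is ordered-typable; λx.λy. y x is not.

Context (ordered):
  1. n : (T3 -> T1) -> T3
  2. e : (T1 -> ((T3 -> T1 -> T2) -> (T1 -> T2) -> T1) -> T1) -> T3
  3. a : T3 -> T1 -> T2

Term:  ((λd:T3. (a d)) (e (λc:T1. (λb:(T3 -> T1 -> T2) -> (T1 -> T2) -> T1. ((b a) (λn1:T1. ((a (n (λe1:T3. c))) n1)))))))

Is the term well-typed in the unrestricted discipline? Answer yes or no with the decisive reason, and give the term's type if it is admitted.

yes — type-checks (T1 -> T2) and nothing is barred; term : T1 -> T2
usage: n: 1×, e: 1×, a: 3×, d (bound): 1×, c (bound): 1×, b (bound): 1×, n1 (bound): 1×, e1 (bound): 0×
order of uses: a, d, e, b, a, a, n, c, n1
typing: the term checks, with type T1 -> T2
all disciplines: ordered ✗ · linear ✗ · affine ✗ · relevant ✗ · unrestricted ✓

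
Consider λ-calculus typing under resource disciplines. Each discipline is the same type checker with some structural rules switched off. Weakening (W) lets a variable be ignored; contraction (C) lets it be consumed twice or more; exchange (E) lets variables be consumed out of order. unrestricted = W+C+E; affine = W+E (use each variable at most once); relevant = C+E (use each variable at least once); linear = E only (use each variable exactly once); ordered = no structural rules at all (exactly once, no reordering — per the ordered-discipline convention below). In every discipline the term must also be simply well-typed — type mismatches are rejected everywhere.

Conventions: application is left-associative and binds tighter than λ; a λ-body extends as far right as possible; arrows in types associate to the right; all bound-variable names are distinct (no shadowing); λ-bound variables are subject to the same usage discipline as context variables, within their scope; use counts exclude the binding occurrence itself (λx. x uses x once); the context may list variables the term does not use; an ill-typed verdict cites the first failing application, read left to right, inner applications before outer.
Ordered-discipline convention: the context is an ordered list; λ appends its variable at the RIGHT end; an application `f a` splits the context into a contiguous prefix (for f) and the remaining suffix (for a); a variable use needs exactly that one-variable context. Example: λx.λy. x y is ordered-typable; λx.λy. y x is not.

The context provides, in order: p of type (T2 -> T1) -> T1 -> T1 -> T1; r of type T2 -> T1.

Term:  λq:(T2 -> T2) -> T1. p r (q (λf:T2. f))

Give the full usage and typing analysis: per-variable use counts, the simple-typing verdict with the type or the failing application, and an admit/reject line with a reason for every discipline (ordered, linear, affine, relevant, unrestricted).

variable uses: p: 1×, r: 1×, q (bound): 1×, f (bound): 1×
uses in reading order: p, r, q, f
typing: well-typed — term : ((T2 -> T2) -> T1) -> T1 -> T1
ordered: ✓, single-use (p, r, q, f), ordered derivation ok
linear: ✓, p, r, q, f: one use apiece
affine: ✓, p, r, q, f: no repeats, contraction unneeded
relevant: ✓, p, r, q, f: all used, weakening unneeded
unrestricted: ✓, well-typed at ((T2 -> T2) -> T1) -> T1 -> T1; no restrictions here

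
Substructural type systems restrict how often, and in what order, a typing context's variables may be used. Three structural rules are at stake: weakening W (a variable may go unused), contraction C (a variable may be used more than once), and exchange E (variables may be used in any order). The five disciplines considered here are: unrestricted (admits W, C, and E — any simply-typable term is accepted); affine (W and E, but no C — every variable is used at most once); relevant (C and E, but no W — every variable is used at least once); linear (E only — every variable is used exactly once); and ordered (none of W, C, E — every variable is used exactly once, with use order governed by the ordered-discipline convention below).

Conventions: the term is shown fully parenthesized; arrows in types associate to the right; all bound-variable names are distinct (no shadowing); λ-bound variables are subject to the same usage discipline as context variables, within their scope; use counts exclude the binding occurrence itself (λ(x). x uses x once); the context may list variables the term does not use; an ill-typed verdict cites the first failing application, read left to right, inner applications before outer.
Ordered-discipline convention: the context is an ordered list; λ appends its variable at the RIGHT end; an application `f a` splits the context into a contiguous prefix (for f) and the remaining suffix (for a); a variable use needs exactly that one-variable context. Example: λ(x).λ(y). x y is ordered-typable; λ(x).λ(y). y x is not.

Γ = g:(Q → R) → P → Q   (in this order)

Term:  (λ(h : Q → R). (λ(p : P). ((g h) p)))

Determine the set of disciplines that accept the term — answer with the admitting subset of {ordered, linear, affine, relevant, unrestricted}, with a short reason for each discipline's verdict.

admitted in: ordered, linear, affine, relevant, unrestricted
usage: g: 1×, h (λ-bound): 1×, p (λ-bound): 1×
order of uses: g, h, p
typing: the term checks, with type (Q → R) → P → Q
ordered ✓ (g, h, p: once each, no exchange needed)
linear ✓ (exactly-once usage across g, h, p)
affine ✓ (none of g, h, p used more than once)
relevant ✓ (every one of g, h, p appears)
unrestricted ✓ (well-typed at (Q → R) → P → Q; no restrictions here)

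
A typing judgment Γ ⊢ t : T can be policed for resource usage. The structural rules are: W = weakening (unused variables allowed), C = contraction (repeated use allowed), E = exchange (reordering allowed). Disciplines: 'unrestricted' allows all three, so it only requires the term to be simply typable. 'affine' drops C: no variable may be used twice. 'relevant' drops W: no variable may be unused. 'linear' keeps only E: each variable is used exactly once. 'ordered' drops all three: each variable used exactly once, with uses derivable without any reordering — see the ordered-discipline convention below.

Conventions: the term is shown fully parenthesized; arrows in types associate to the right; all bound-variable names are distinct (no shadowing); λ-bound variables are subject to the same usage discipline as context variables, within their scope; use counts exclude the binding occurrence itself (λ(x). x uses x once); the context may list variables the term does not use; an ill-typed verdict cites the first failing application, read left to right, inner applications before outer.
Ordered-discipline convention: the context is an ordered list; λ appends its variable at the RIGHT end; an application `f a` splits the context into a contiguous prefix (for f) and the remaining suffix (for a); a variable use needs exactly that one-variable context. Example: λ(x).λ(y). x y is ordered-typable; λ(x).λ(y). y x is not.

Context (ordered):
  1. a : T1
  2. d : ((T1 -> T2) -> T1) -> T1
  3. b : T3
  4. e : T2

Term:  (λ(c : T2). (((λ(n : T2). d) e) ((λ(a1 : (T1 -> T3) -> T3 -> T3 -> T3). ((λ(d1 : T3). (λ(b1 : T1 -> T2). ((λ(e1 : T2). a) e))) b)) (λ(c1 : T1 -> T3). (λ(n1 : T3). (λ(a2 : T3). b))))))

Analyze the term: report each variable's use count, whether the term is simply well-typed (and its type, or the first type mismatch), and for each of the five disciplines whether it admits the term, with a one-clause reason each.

variable uses: a: 1, d: 1, b: 2, e: 2, c [bound]: 0, n [bound]: 0, a1 [bound]: 0, d1 [bound]: 0, b1 [bound]: 0, e1 [bound]: 0, c1 [bound]: 0, n1 [bound]: 0, a2 [bound]: 0
left-to-right use order: d, e, a, e, b, b
typing: the term checks, with type T2 -> T1
ordered ✗ (needs contraction — b ×2, e ×2; c, n, a1, d1, b1, e1, c1, n1, a2 left unused)
linear ✗ (needs contraction — b ×2, e ×2; c, n, a1, d1, b1, e1, c1, n1, a2 left unused)
affine ✗ (needs contraction — b ×2, e ×2)
relevant ✗ (c, n, a1, d1, b1, e1, c1, n1, a2 left unused)
unrestricted ✓ (well-typed at T2 -> T1; no restrictions here)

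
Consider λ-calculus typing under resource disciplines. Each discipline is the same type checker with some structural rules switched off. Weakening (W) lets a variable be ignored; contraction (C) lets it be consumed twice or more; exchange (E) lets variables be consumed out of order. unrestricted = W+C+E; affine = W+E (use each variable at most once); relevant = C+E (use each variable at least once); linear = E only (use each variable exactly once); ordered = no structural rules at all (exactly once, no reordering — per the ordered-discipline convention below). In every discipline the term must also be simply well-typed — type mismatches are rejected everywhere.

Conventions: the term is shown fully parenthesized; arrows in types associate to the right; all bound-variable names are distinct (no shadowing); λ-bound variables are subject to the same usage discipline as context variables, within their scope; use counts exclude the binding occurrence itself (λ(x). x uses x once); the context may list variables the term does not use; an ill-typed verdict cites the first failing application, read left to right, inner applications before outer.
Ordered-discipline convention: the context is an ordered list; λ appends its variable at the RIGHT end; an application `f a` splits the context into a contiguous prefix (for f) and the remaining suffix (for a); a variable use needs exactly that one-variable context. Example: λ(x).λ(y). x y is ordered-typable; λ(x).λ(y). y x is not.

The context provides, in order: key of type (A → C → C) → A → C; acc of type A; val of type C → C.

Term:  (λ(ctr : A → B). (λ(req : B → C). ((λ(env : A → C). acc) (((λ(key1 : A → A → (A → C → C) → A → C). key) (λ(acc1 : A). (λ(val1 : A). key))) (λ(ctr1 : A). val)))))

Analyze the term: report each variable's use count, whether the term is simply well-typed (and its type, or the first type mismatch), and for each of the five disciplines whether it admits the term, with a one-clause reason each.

use counts: key: 2×; acc: 1×; val: 1×; ctr (bound): 0×; req (bound): 0×; env (bound): 0×; key1 (bound): 0×; acc1 (bound): 0×; val1 (bound): 0×; ctr1 (bound): 0×
uses in reading order: acc, key, key, val
typing: well-typed — term : (A → B) → (B → C) → A
ordered: ✗ — needs contraction — key ×2; unused: ctr, req, env, key1, acc1, val1, ctr1 — weakening required
linear: ✗ — needs contraction — key ×2; unused: ctr, req, env, key1, acc1, val1, ctr1 — weakening required
affine: ✗ — needs contraction — key ×2
relevant: ✗ — unused: ctr, req, env, key1, acc1, val1, ctr1 — weakening required
unrestricted: ✓ — typability at (A → B) → (B → C) → A is all that's needed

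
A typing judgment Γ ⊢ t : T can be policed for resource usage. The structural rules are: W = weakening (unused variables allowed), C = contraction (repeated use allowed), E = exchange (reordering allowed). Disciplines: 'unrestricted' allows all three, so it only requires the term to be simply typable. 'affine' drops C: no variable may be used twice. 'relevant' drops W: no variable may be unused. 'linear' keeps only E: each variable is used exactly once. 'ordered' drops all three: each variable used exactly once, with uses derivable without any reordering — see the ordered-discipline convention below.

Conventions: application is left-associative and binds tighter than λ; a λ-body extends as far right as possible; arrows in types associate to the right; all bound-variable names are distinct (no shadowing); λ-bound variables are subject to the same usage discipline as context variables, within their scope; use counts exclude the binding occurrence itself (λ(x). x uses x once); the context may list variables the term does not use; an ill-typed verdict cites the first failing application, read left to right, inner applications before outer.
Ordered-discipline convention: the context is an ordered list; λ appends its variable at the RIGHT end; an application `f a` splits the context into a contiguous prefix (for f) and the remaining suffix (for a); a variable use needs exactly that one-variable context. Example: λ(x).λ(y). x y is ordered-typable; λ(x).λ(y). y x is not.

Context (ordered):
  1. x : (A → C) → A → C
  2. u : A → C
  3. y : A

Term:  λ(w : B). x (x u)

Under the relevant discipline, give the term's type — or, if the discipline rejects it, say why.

not well-typed under relevant — unused: y, w — weakening required
use counts: x ×2, u ×1, y ×0, w (λ-bound) ×0
order of uses: x, x, u
typing: well-typed — term : B → A → C
per-discipline verdicts: ordered ✗, linear ✗, affine ✗, relevant ✗, unrestricted ✓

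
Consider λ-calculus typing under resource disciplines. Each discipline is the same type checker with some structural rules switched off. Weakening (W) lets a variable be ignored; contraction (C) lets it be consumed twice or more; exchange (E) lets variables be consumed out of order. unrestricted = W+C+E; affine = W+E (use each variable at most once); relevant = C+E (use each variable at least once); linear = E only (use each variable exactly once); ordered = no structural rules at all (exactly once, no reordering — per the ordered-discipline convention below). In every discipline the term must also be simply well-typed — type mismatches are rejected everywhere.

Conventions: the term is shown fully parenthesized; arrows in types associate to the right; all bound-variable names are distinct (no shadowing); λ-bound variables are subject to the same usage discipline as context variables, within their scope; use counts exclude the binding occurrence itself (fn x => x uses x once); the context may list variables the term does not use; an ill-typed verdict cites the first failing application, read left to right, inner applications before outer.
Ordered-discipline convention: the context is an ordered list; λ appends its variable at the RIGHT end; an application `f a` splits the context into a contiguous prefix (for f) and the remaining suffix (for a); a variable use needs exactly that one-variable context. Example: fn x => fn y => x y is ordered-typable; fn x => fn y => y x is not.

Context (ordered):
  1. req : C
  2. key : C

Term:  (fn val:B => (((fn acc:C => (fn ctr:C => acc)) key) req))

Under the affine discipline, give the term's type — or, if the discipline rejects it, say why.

term : B → C
counts: req: 1, key: 1, val (bound): 0, acc (bound): 1, ctr (bound): 0
left-to-right use order: acc, key, req
typing: the term checks, with type B → C
across the five disciplines: ordered ✗, linear ✗, affine ✓, relevant ✗, unrestricted ✓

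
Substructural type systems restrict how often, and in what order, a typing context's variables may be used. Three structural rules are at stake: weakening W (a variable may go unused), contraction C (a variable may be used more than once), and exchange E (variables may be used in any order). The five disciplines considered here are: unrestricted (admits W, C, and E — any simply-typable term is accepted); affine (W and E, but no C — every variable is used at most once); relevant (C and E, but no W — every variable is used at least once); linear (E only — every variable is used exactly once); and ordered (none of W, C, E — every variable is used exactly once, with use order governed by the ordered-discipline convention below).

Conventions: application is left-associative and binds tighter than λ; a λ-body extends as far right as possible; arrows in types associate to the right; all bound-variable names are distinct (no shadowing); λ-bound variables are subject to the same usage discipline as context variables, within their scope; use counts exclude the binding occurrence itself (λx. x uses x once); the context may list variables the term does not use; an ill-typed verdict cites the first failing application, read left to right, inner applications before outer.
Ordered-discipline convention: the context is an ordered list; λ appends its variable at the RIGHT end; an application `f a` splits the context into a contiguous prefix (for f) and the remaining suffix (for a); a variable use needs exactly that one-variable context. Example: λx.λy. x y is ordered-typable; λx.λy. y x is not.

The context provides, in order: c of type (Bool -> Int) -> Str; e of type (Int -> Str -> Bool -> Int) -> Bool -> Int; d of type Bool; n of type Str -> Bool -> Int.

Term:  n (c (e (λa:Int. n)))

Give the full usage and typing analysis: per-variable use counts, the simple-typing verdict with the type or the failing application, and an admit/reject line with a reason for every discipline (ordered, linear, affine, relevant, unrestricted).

variable uses: c=1; e=1; d=0; n=2; a (λ-bound)=0
uses in reading order: n, c, e, n
typing: well-typed — term : Bool -> Int
ordered ✗ (n ×2 used more than once (contraction); d, a never used (weakening))
linear ✗ (n ×2 used more than once (contraction); d, a never used (weakening))
affine ✗ (n ×2 used more than once (contraction))
relevant ✗ (d, a never used (weakening))
unrestricted ✓ (typability at Bool -> Int is all that's needed)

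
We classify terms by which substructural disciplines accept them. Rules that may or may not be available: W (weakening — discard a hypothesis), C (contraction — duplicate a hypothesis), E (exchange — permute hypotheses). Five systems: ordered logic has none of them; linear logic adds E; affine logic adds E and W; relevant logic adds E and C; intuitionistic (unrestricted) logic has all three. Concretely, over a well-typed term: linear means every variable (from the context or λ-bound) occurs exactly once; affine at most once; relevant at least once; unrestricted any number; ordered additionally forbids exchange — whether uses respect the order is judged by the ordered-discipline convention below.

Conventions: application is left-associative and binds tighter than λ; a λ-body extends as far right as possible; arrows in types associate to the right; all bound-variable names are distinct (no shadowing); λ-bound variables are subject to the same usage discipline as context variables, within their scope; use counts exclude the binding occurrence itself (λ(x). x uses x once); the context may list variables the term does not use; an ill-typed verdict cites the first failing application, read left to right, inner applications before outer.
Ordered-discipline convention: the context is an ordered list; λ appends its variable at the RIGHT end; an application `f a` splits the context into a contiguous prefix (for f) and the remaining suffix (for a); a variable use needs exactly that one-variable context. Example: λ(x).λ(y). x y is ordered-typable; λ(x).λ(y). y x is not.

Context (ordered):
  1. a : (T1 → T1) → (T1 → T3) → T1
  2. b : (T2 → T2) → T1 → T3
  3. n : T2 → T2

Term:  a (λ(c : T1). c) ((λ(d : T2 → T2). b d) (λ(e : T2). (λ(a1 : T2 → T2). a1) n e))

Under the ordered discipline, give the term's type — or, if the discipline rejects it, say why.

term : T1
variable uses: a=1; b=1; n=1; c (λ-bound)=1; d (λ-bound)=1; e (λ-bound)=1; a1 (λ-bound)=1
uses in reading order: a, c, b, d, a1, n, e
typing: ✓ — T1
all disciplines: ordered ✓ · linear ✓ · affine ✓ · relevant ✓ · unrestricted ✓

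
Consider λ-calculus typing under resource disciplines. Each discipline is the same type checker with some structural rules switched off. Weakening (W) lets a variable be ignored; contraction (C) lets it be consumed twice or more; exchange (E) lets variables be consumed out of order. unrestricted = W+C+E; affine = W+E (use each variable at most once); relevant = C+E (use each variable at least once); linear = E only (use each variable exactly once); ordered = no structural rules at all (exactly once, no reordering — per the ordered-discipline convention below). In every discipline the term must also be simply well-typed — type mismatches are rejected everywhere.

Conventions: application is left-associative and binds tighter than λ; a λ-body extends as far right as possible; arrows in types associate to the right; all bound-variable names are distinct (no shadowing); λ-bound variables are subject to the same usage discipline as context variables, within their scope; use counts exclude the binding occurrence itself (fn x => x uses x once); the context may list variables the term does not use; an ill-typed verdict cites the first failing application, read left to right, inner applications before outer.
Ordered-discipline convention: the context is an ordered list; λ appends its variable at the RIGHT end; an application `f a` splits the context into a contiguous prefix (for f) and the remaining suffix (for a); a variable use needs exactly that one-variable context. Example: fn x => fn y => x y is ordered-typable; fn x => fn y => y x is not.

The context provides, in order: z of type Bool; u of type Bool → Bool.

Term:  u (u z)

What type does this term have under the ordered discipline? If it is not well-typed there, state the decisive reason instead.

not well-typed under ordered — repeated use of u ×2
usage: z: 1×; u: 2×
left-to-right use order: u, u, z
typing: the term checks, with type Bool
across the five disciplines: ordered ✗, linear ✗, affine ✗, relevant ✓, unrestricted ✓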